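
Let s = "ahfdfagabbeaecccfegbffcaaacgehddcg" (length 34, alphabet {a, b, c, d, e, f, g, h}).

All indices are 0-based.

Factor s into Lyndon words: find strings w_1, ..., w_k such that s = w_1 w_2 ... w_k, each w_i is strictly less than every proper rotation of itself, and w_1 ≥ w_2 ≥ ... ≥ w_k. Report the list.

["ahfdf", "ag", "abbeaecccfegbffc", "aaacgehddcg"]

emit factor 1: 'ahfdf' (i=0, period=5)
emit factor 2: 'ag' (i=5, period=2)
emit factor 3: 'abbeaecccfegbffc' (i=7, period=16)
emit factor 4: 'aaacgehddcg' (i=23, period=11)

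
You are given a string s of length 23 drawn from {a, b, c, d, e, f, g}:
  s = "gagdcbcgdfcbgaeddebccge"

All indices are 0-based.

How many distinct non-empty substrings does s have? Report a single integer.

rank→(start, suffix):
  0 → (13, 'aeddebccge')
  1 → (1, 'agdcbcgdfcbgaeddebccge')
  2 → (18, 'bccge')
  3 → (5, 'bcgdfcbgaeddebccge')
  4 → (11, 'bgaeddebccge')
  5 → (4, 'cbcgdfcbgaeddebccge')
  6 → (10, 'cbgaeddebccge')
  7 → (19, 'ccge')
  8 → (6, 'cgdfcbgaeddebccge')
  9 → (20, 'cge')
  10 → (3, 'dcbcgdfcbgaeddebccge')
  11 → (15, 'ddebccge')
  12 → (16, 'debccge')
  13 → (8, 'dfcbgaeddebccge')
  14 → (22, 'e')
  15 → (17, 'ebccge')
  16 → (14, 'eddebccge')
  17 → (9, 'fcbgaeddebccge')
  18 → (12, 'gaeddebccge')
  19 → (0, 'gagdcbcgdfcbgaeddebccge')
  20 → (2, 'gdcbcgdfcbgaeddebccge')
  21 → (7, 'gdfcbgaeddebccge')
  22 → (21, 'ge')

SA = [13, 1, 18, 5, 11, 4, 10, 19, 6, 20, 3, 15, 16, 8, 22, 17, 14, 9, 12, 0, 2, 7, 21]
rank  pair      lcp
   1  s[13:],s[1:]  1  'a'
   2  s[1:],s[18:]  0  ''
   3  s[18:],s[5:]  2  'bc'
   4  s[5:],s[11:]  1  'b'
   5  s[11:],s[4:]  0  ''
   6  s[4:],s[10:]  2  'cb'
   7  s[10:],s[19:]  1  'c'
   8  s[19:],s[6:]  1  'c'
   9  s[6:],s[20:]  2  'cg'
  10  s[20:],s[3:]  0  ''
  11  s[3:],s[15:]  1  'd'
  12  s[15:],s[16:]  1  'd'
  13  s[16:],s[8:]  1  'd'
  14  s[8:],s[22:]  0  ''
  15  s[22:],s[17:]  1  'e'
  16  s[17:],s[14:]  1  'e'
  17  s[14:],s[9:]  0  ''
  18  s[9:],s[12:]  0  ''
  19  s[12:],s[0:]  2  'ga'
  20  s[0:],s[2:]  1  'g'
  21  s[2:],s[7:]  2  'gd'
  22  s[7:],s[21:]  1  'g'

n(n+1)/2 = 23·24/2 = 276
Σ LCP = 0 + 1 + 0 + 2 + 1 + 0 + 2 + 1 + 1 + 2 + 0 + 1 + 1 + 1 + 0 + 1 + 1 + 0 + 0 + 2 + 1 + 2 + 1 = 21
distinct = 276 − 21 = 255

255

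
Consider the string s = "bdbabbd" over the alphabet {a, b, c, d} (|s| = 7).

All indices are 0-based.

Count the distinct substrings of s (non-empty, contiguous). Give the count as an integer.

rank→(start, suffix):
  0 → (3, 'abbd')
  1 → (2, 'babbd')
  2 → (4, 'bbd')
  3 → (5, 'bd')
  4 → (0, 'bdbabbd')
  5 → (6, 'd')
  6 → (1, 'dbabbd')

SA = [3, 2, 4, 5, 0, 6, 1]
rank  pair      lcp
   1  s[3:],s[2:]  0  ''
   2  s[2:],s[4:]  1  'b'
   3  s[4:],s[5:]  1  'b'
   4  s[5:],s[0:]  2  'bd'
   5  s[0:],s[6:]  0  ''
   6  s[6:],s[1:]  1  'd'

n(n+1)/2 = 7·8/2 = 28
Σ LCP = 0 + 0 + 1 + 1 + 2 + 0 + 1 = 5
distinct = 28 − 5 = 23

23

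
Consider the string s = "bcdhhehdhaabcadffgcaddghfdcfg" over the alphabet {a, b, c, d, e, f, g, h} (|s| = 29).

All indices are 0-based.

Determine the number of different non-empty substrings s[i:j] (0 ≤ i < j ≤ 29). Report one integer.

408

sorted suffixes:
  #0 SA[0]=9  'aabcadffgcaddghfdcfg'
  #1 SA[1]=10  'abcadffgcaddghfdcfg'
  #2 SA[2]=19  'addghfdcfg'
  #3 SA[3]=13  'adffgcaddghfdcfg'
  #4 SA[4]=11  'bcadffgcaddghfdcfg'
  #5 SA[5]=0  'bcdhhehdhaabcadffgcaddghfdcfg'
  #6 SA[6]=18  'caddghfdcfg'
  #7 SA[7]=12  'cadffgcaddghfdcfg'
  #8 SA[8]=1  'cdhhehdhaabcadffgcaddghfdcfg'
  #9 SA[9]=26  'cfg'
  #10 SA[10]=25  'dcfg'
  #11 SA[11]=20  'ddghfdcfg'
  #12 SA[12]=14  'dffgcaddghfdcfg'
  #13 SA[13]=21  'dghfdcfg'
  #14 SA[14]=7  'dhaabcadffgcaddghfdcfg'
  #15 SA[15]=2  'dhhehdhaabcadffgcaddghfdcfg'
  #16 SA[16]=5  'ehdhaabcadffgcaddghfdcfg'
  #17 SA[17]=24  'fdcfg'
  #18 SA[18]=15  'ffgcaddghfdcfg'
  #19 SA[19]=27  'fg'
  #20 SA[20]=16  'fgcaddghfdcfg'
  #21 SA[21]=28  'g'
  #22 SA[22]=17  'gcaddghfdcfg'
  #23 SA[23]=22  'ghfdcfg'
  #24 SA[24]=8  'haabcadffgcaddghfdcfg'
  #25 SA[25]=6  'hdhaabcadffgcaddghfdcfg'
  #26 SA[26]=4  'hehdhaabcadffgcaddghfdcfg'
  #27 SA[27]=23  'hfdcfg'
  #28 SA[28]=3  'hhehdhaabcadffgcaddghfdcfg'

SA = [9, 10, 19, 13, 11, 0, 18, 12, 1, 26, 25, 20, 14, 21, 7, 2, 5, 24, 15, 27, 16, 28, 17, 22, 8, 6, 4, 23, 3]
[i] adj suffixes → lcp
  [1] 9/10 → 1 ('a')
  [2] 10/19 → 1 ('a')
  [3] 19/13 → 2 ('ad')
  [4] 13/11 → 0 ('')
  [5] 11/0 → 2 ('bc')
  [6] 0/18 → 0 ('')
  [7] 18/12 → 3 ('cad')
  [8] 12/1 → 1 ('c')
  [9] 1/26 → 1 ('c')
  [10] 26/25 → 0 ('')
  [11] 25/20 → 1 ('d')
  [12] 20/14 → 1 ('d')
  [13] 14/21 → 1 ('d')
  [14] 21/7 → 1 ('d')
  [15] 7/2 → 2 ('dh')
  [16] 2/5 → 0 ('')
  [17] 5/24 → 0 ('')
  [18] 24/15 → 1 ('f')
  [19] 15/27 → 1 ('f')
  [20] 27/16 → 2 ('fg')
  [21] 16/28 → 0 ('')
  [22] 28/17 → 1 ('g')
  [23] 17/22 → 1 ('g')
  [24] 22/8 → 0 ('')
  [25] 8/6 → 1 ('h')
  [26] 6/4 → 1 ('h')
  [27] 4/23 → 1 ('h')
  [28] 23/3 → 1 ('h')

n(n+1)/2 = 29·30/2 = 435
Σ LCP = 0 + 1 + 1 + 2 + 0 + 2 + 0 + 3 + 1 + 1 + 0 + 1 + 1 + 1 + 1 + 2 + 0 + 0 + 1 + 1 + 2 + 0 + 1 + 1 + 0 + 1 + 1 + 1 + 1 = 27
distinct = 435 − 27 = 408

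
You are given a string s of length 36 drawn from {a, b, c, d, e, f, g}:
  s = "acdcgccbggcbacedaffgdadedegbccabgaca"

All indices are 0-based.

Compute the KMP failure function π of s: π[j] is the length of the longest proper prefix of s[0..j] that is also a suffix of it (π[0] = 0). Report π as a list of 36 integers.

[0, 0, 0, 0, 0, 0, 0, 0, 0, 0, 0, 0, 1, 2, 0, 0, 1, 0, 0, 0, 0, 1, 0, 0, 0, 0, 0, 0, 0, 0, 1, 0, 0, 1, 2, 1]

π[0] = 0
j=1 s[j]='c': π[1]=0 (border '')
j=2 s[j]='d': π[2]=0 (border '')
j=3 s[j]='c': π[3]=0 (border '')
j=4 s[j]='g': π[4]=0 (border '')
j=5 s[j]='c': π[5]=0 (border '')
j=6 s[j]='c': π[6]=0 (border '')
j=7 s[j]='b': π[7]=0 (border '')
j=8 s[j]='g': π[8]=0 (border '')
j=9 s[j]='g': π[9]=0 (border '')
j=10 s[j]='c': π[10]=0 (border '')
j=11 s[j]='b': π[11]=0 (border '')
j=12 s[j]='a': π[12]=1 (border 'a')
j=13 s[j]='c': π[13]=2 (border 'ac')
j=14 s[j]='e': k: 2→0; π[14]=0 (border '')
j=15 s[j]='d': π[15]=0 (border '')
j=16 s[j]='a': π[16]=1 (border 'a')
j=17 s[j]='f': k: 1→0; π[17]=0 (border '')
j=18 s[j]='f': π[18]=0 (border '')
j=19 s[j]='g': π[19]=0 (border '')
j=20 s[j]='d': π[20]=0 (border '')
j=21 s[j]='a': π[21]=1 (border 'a')
j=22 s[j]='d': k: 1→0; π[22]=0 (border '')
j=23 s[j]='e': π[23]=0 (border '')
j=24 s[j]='d': π[24]=0 (border '')
j=25 s[j]='e': π[25]=0 (border '')
j=26 s[j]='g': π[26]=0 (border '')
j=27 s[j]='b': π[27]=0 (border '')
j=28 s[j]='c': π[28]=0 (border '')
j=29 s[j]='c': π[29]=0 (border '')
j=30 s[j]='a': π[30]=1 (border 'a')
j=31 s[j]='b': k: 1→0; π[31]=0 (border '')
j=32 s[j]='g': π[32]=0 (border '')
j=33 s[j]='a': π[33]=1 (border 'a')
j=34 s[j]='c': π[34]=2 (border 'ac')
j=35 s[j]='a': k: 2→0; π[35]=1 (border 'a')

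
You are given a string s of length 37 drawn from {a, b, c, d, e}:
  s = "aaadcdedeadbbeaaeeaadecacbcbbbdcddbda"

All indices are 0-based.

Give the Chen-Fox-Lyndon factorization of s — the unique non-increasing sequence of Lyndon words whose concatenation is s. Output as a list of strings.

["aaadcdedeadbbeaaeeaadecacbcbbbdcddbd", "a"]

emit factor 1: 'aaadcdedeadbbeaaeeaadecacbcbbbdcddbd' (i=0, period=36)
emit factor 2: 'a' (i=36, period=1)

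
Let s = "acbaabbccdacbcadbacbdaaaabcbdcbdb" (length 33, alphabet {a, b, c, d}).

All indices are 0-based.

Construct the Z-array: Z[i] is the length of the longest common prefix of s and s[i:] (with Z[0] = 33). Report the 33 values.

Z[0]=33
i=1: outside box; Z[1]=0
i=2: outside box; Z[2]=0
i=3: outside box; Z[3]=1 grow→box=[3,4)
i=4: outside box; Z[4]=1 grow→box=[4,5)
i=5: outside box; Z[5]=0
i=6: outside box; Z[6]=0
i=7: outside box; Z[7]=0
i=8: outside box; Z[8]=0
i=9: outside box; Z[9]=0
i=10: outside box; Z[10]=3 grow→box=[10,13)
i=11: min(r-i=2, Z[1]=0)=0; Z[11]=0
i=12: min(r-i=1, Z[2]=0)=0; Z[12]=0
i=13: outside box; Z[13]=0
i=14: outside box; Z[14]=1 grow→box=[14,15)
i=15: outside box; Z[15]=0
i=16: outside box; Z[16]=0
i=17: outside box; Z[17]=3 grow→box=[17,20)
i=18: min(r-i=2, Z[1]=0)=0; Z[18]=0
i=19: min(r-i=1, Z[2]=0)=0; Z[19]=0
i=20: outside box; Z[20]=0
i=21: outside box; Z[21]=1 grow→box=[21,22)
i=22: outside box; Z[22]=1 grow→box=[22,23)
i=23: outside box; Z[23]=1 grow→box=[23,24)
i=24: outside box; Z[24]=1 grow→box=[24,25)
i=25: outside box; Z[25]=0
i=26: outside box; Z[26]=0
i=27: outside box; Z[27]=0
i=28: outside box; Z[28]=0
i=29: outside box; Z[29]=0
i=30: outside box; Z[30]=0
i=31: outside box; Z[31]=0
i=32: outside box; Z[32]=0

[33, 0, 0, 1, 1, 0, 0, 0, 0, 0, 3, 0, 0, 0, 1, 0, 0, 3, 0, 0, 0, 1, 1, 1, 1, 0, 0, 0, 0, 0, 0, 0, 0]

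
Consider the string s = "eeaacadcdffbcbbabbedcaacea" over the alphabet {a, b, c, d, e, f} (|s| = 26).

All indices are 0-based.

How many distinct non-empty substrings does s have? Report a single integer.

324

rank | idx | suffix
   0 |  25 | a
   1 |   2 | aacadcdffbcbbabbedcaacea
   2 |  21 | aacea
   3 |  15 | abbedcaacea
   4 |   3 | acadcdffbcbbabbedcaacea
   5 |  22 | acea
   6 |   5 | adcdffbcbbabbedcaacea
   7 |  14 | babbedcaacea
   8 |  13 | bbabbedcaacea
   9 |  16 | bbedcaacea
  10 |  11 | bcbbabbedcaacea
  11 |  17 | bedcaacea
  12 |  20 | caacea
  13 |   4 | cadcdffbcbbabbedcaacea
  14 |  12 | cbbabbedcaacea
  15 |   7 | cdffbcbbabbedcaacea
  16 |  23 | cea
  17 |  19 | dcaacea
  18 |   6 | dcdffbcbbabbedcaacea
  19 |   8 | dffbcbbabbedcaacea
  20 |  24 | ea
  21 |   1 | eaacadcdffbcbbabbedcaacea
  22 |  18 | edcaacea
  23 |   0 | eeaacadcdffbcbbabbedcaacea
  24 |  10 | fbcbbabbedcaacea
  25 |   9 | ffbcbbabbedcaacea

SA = [25, 2, 21, 15, 3, 22, 5, 14, 13, 16, 11, 17, 20, 4, 12, 7, 23, 19, 6, 8, 24, 1, 18, 0, 10, 9]
[i] adj suffixes → lcp
  [1] 25/2 → 1 ('a')
  [2] 2/21 → 3 ('aac')
  [3] 21/15 → 1 ('a')
  [4] 15/3 → 1 ('a')
  [5] 3/22 → 2 ('ac')
  [6] 22/5 → 1 ('a')
  [7] 5/14 → 0 ('')
  [8] 14/13 → 1 ('b')
  [9] 13/16 → 2 ('bb')
  [10] 16/11 → 1 ('b')
  [11] 11/17 → 1 ('b')
  [12] 17/20 → 0 ('')
  [13] 20/4 → 2 ('ca')
  [14] 4/12 → 1 ('c')
  [15] 12/7 → 1 ('c')
  [16] 7/23 → 1 ('c')
  [17] 23/19 → 0 ('')
  [18] 19/6 → 2 ('dc')
  [19] 6/8 → 1 ('d')
  [20] 8/24 → 0 ('')
  [21] 24/1 → 2 ('ea')
  [22] 1/18 → 1 ('e')
  [23] 18/0 → 1 ('e')
  [24] 0/10 → 0 ('')
  [25] 10/9 → 1 ('f')

n(n+1)/2 = 26·27/2 = 351
Σ LCP = 0 + 1 + 3 + 1 + 1 + 2 + 1 + 0 + 1 + 2 + 1 + 1 + 0 + 2 + 1 + 1 + 1 + 0 + 2 + 1 + 0 + 2 + 1 + 1 + 0 + 1 = 27
distinct = 351 − 27 = 324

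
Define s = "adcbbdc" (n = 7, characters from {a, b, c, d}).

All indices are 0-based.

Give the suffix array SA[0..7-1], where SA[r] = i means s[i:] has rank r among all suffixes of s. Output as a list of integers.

rank→(start, suffix):
  0 → (0, 'adcbbdc')
  1 → (3, 'bbdc')
  2 → (4, 'bdc')
  3 → (6, 'c')
  4 → (2, 'cbbdc')
  5 → (5, 'dc')
  6 → (1, 'dcbbdc')

[0, 3, 4, 6, 2, 5, 1]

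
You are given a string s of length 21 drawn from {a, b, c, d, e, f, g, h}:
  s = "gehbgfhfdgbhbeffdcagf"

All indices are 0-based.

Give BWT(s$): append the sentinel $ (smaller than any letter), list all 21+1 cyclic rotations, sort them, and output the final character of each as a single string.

rank  rotation                last
    0  $gehbgfhfdgbhbeffdcagf  f
    1  agf$gehbgfhfdgbhbeffdc  c
    2  beffdcagf$gehbgfhfdgbh  h
    3  bgfhfdgbhbeffdcagf$geh  h
    4  bhbeffdcagf$gehbgfhfdg  g
    5  cagf$gehbgfhfdgbhbeffd  d
    6  dcagf$gehbgfhfdgbhbeff  f
    7  dgbhbeffdcagf$gehbgfhf  f
    8  effdcagf$gehbgfhfdgbhb  b
    9  ehbgfhfdgbhbeffdcagf$g  g
   10  f$gehbgfhfdgbhbeffdcag  g
   11  fdcagf$gehbgfhfdgbhbef  f
   12  fdgbhbeffdcagf$gehbgfh  h
   13  ffdcagf$gehbgfhfdgbhbe  e
   14  fhfdgbhbeffdcagf$gehbg  g
   15  gbhbeffdcagf$gehbgfhfd  d
   16  gehbgfhfdgbhbeffdcagf$  $
   17  gf$gehbgfhfdgbhbeffdca  a
   18  gfhfdgbhbeffdcagf$gehb  b
   19  hbeffdcagf$gehbgfhfdgb  b
   20  hbgfhfdgbhbeffdcagf$ge  e
   21  hfdgbhbeffdcagf$gehbgf  f

fchhgdffbggfhegd$abbef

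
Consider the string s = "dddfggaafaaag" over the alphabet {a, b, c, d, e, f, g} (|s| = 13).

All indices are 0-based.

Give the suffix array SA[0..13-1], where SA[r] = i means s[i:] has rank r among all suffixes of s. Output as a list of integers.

[9, 6, 10, 7, 11, 0, 1, 2, 8, 3, 12, 5, 4]

rank→(start, suffix):
  0 → (9, 'aaag')
  1 → (6, 'aafaaag')
  2 → (10, 'aag')
  3 → (7, 'afaaag')
  4 → (11, 'ag')
  5 → (0, 'dddfggaafaaag')
  6 → (1, 'ddfggaafaaag')
  7 → (2, 'dfggaafaaag')
  8 → (8, 'faaag')
  9 → (3, 'fggaafaaag')
  10 → (12, 'g')
  11 → (5, 'gaafaaag')
  12 → (4, 'ggaafaaag')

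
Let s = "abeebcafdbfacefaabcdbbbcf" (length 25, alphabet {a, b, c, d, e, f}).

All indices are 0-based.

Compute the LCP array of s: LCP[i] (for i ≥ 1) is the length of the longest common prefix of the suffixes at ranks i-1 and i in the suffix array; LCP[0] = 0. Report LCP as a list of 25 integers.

[0, 1, 2, 1, 1, 0, 2, 1, 2, 2, 1, 1, 0, 1, 1, 1, 0, 2, 0, 1, 1, 0, 1, 2, 1]

rank | idx | suffix
   0 |  15 | aabcdbbbcf
   1 |  16 | abcdbbbcf
   2 |   0 | abeebcafdbfacefaabcdbbbcf
   3 |  11 | acefaabcdbbbcf
   4 |   6 | afdbfacefaabcdbbbcf
   5 |  20 | bbbcf
   6 |  21 | bbcf
   7 |   4 | bcafdbfacefaabcdbbbcf
   8 |  17 | bcdbbbcf
   9 |  22 | bcf
  10 |   1 | beebcafdbfacefaabcdbbbcf
  11 |   9 | bfacefaabcdbbbcf
  12 |   5 | cafdbfacefaabcdbbbcf
  13 |  18 | cdbbbcf
  14 |  12 | cefaabcdbbbcf
  15 |  23 | cf
  16 |  19 | dbbbcf
  17 |   8 | dbfacefaabcdbbbcf
  18 |   3 | ebcafdbfacefaabcdbbbcf
  19 |   2 | eebcafdbfacefaabcdbbbcf
  20 |  13 | efaabcdbbbcf
  21 |  24 | f
  22 |  14 | faabcdbbbcf
  23 |  10 | facefaabcdbbbcf
  24 |   7 | fdbfacefaabcdbbbcf

SA = [15, 16, 0, 11, 6, 20, 21, 4, 17, 22, 1, 9, 5, 18, 12, 23, 19, 8, 3, 2, 13, 24, 14, 10, 7]
[i] adj suffixes → lcp
  [1] 15/16 → 1 ('a')
  [2] 16/0 → 2 ('ab')
  [3] 0/11 → 1 ('a')
  [4] 11/6 → 1 ('a')
  [5] 6/20 → 0 ('')
  [6] 20/21 → 2 ('bb')
  [7] 21/4 → 1 ('b')
  [8] 4/17 → 2 ('bc')
  [9] 17/22 → 2 ('bc')
  [10] 22/1 → 1 ('b')
  [11] 1/9 → 1 ('b')
  [12] 9/5 → 0 ('')
  [13] 5/18 → 1 ('c')
  [14] 18/12 → 1 ('c')
  [15] 12/23 → 1 ('c')
  [16] 23/19 → 0 ('')
  [17] 19/8 → 2 ('db')
  [18] 8/3 → 0 ('')
  [19] 3/2 → 1 ('e')
  [20] 2/13 → 1 ('e')
  [21] 13/24 → 0 ('')
  [22] 24/14 → 1 ('f')
  [23] 14/10 → 2 ('fa')
  [24] 10/7 → 1 ('f')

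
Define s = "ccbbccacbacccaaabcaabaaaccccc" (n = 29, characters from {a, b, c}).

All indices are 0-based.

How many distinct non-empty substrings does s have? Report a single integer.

rank→(start, suffix):
  0 → (13, 'aaabcaabaaaccccc')
  1 → (21, 'aaaccccc')
  2 → (18, 'aabaaaccccc')
  3 → (14, 'aabcaabaaaccccc')
  4 → (22, 'aaccccc')
  5 → (19, 'abaaaccccc')
  6 → (15, 'abcaabaaaccccc')
  7 → (6, 'acbacccaaabcaabaaaccccc')
  8 → (9, 'acccaaabcaabaaaccccc')
  9 → (23, 'accccc')
  10 → (20, 'baaaccccc')
  11 → (8, 'bacccaaabcaabaaaccccc')
  12 → (2, 'bbccacbacccaaabcaabaaaccccc')
  13 → (16, 'bcaabaaaccccc')
  14 → (3, 'bccacbacccaaabcaabaaaccccc')
  15 → (28, 'c')
  16 → (12, 'caaabcaabaaaccccc')
  17 → (17, 'caabaaaccccc')
  18 → (5, 'cacbacccaaabcaabaaaccccc')
  19 → (7, 'cbacccaaabcaabaaaccccc')
  20 → (1, 'cbbccacbacccaaabcaabaaaccccc')
  21 → (27, 'cc')
  22 → (11, 'ccaaabcaabaaaccccc')
  23 → (4, 'ccacbacccaaabcaabaaaccccc')
  24 → (0, 'ccbbccacbacccaaabcaabaaaccccc')
  25 → (26, 'ccc')
  26 → (10, 'cccaaabcaabaaaccccc')
  27 → (25, 'cccc')
  28 → (24, 'ccccc')

SA = [13, 21, 18, 14, 22, 19, 15, 6, 9, 23, 20, 8, 2, 16, 3, 28, 12, 17, 5, 7, 1, 27, 11, 4, 0, 26, 10, 25, 24]
rank  pair      lcp
   1  s[13:],s[21:]  3  'aaa'
   2  s[21:],s[18:]  2  'aa'
   3  s[18:],s[14:]  3  'aab'
   4  s[14:],s[22:]  2  'aa'
   5  s[22:],s[19:]  1  'a'
   6  s[19:],s[15:]  2  'ab'
   7  s[15:],s[6:]  1  'a'
   8  s[6:],s[9:]  2  'ac'
   9  s[9:],s[23:]  4  'accc'
  10  s[23:],s[20:]  0  ''
  11  s[20:],s[8:]  2  'ba'
  12  s[8:],s[2:]  1  'b'
  13  s[2:],s[16:]  1  'b'
  14  s[16:],s[3:]  2  'bc'
  15  s[3:],s[28:]  0  ''
  16  s[28:],s[12:]  1  'c'
  17  s[12:],s[17:]  3  'caa'
  18  s[17:],s[5:]  2  'ca'
  19  s[5:],s[7:]  1  'c'
  20  s[7:],s[1:]  2  'cb'
  21  s[1:],s[27:]  1  'c'
  22  s[27:],s[11:]  2  'cc'
  23  s[11:],s[4:]  3  'cca'
  24  s[4:],s[0:]  2  'cc'
  25  s[0:],s[26:]  2  'cc'
  26  s[26:],s[10:]  3  'ccc'
  27  s[10:],s[25:]  3  'ccc'
  28  s[25:],s[24:]  4  'cccc'

n(n+1)/2 = 29·30/2 = 435
Σ LCP = 0 + 3 + 2 + 3 + 2 + 1 + 2 + 1 + 2 + 4 + 0 + 2 + 1 + 1 + 2 + 0 + 1 + 3 + 2 + 1 + 2 + 1 + 2 + 3 + 2 + 2 + 3 + 3 + 4 = 55
distinct = 435 − 55 = 380

380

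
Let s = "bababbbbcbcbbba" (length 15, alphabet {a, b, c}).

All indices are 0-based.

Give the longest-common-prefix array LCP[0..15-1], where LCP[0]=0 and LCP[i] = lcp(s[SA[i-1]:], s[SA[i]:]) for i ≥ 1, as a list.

rank | idx | suffix
   0 |  14 | a
   1 |   1 | ababbbbcbcbbba
   2 |   3 | abbbbcbcbbba
   3 |  13 | ba
   4 |   0 | bababbbbcbcbbba
   5 |   2 | babbbbcbcbbba
   6 |  12 | bba
   7 |  11 | bbba
   8 |   4 | bbbbcbcbbba
   9 |   5 | bbbcbcbbba
  10 |   6 | bbcbcbbba
  11 |   9 | bcbbba
  12 |   7 | bcbcbbba
  13 |  10 | cbbba
  14 |   8 | cbcbbba

SA = [14, 1, 3, 13, 0, 2, 12, 11, 4, 5, 6, 9, 7, 10, 8]
rank  pair      lcp
   1  s[14:],s[1:]  1  'a'
   2  s[1:],s[3:]  2  'ab'
   3  s[3:],s[13:]  0  ''
   4  s[13:],s[0:]  2  'ba'
   5  s[0:],s[2:]  3  'bab'
   6  s[2:],s[12:]  1  'b'
   7  s[12:],s[11:]  2  'bb'
   8  s[11:],s[4:]  3  'bbb'
   9  s[4:],s[5:]  3  'bbb'
  10  s[5:],s[6:]  2  'bb'
  11  s[6:],s[9:]  1  'b'
  12  s[9:],s[7:]  3  'bcb'
  13  s[7:],s[10:]  0  ''
  14  s[10:],s[8:]  2  'cb'

[0, 1, 2, 0, 2, 3, 1, 2, 3, 3, 2, 1, 3, 0, 2]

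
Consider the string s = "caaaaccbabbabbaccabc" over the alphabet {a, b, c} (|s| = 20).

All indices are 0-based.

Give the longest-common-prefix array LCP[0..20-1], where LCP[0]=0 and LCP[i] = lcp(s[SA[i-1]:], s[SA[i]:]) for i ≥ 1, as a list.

rank | idx | suffix
   0 |   1 | aaaaccbabbabbaccabc
   1 |   2 | aaaccbabbabbaccabc
   2 |   3 | aaccbabbabbaccabc
   3 |   8 | abbabbaccabc
   4 |  11 | abbaccabc
   5 |  17 | abc
   6 |  14 | accabc
   7 |   4 | accbabbabbaccabc
   8 |   7 | babbabbaccabc
   9 |  10 | babbaccabc
  10 |  13 | baccabc
  11 |   9 | bbabbaccabc
  12 |  12 | bbaccabc
  13 |  18 | bc
  14 |  19 | c
  15 |   0 | caaaaccbabbabbaccabc
  16 |  16 | cabc
  17 |   6 | cbabbabbaccabc
  18 |  15 | ccabc
  19 |   5 | ccbabbabbaccabc

SA = [1, 2, 3, 8, 11, 17, 14, 4, 7, 10, 13, 9, 12, 18, 19, 0, 16, 6, 15, 5]
[i] adj suffixes → lcp
  [1] 1/2 → 3 ('aaa')
  [2] 2/3 → 2 ('aa')
  [3] 3/8 → 1 ('a')
  [4] 8/11 → 4 ('abba')
  [5] 11/17 → 2 ('ab')
  [6] 17/14 → 1 ('a')
  [7] 14/4 → 3 ('acc')
  [8] 4/7 → 0 ('')
  [9] 7/10 → 5 ('babba')
  [10] 10/13 → 2 ('ba')
  [11] 13/9 → 1 ('b')
  [12] 9/12 → 3 ('bba')
  [13] 12/18 → 1 ('b')
  [14] 18/19 → 0 ('')
  [15] 19/0 → 1 ('c')
  [16] 0/16 → 2 ('ca')
  [17] 16/6 → 1 ('c')
  [18] 6/15 → 1 ('c')
  [19] 15/5 → 2 ('cc')

[0, 3, 2, 1, 4, 2, 1, 3, 0, 5, 2, 1, 3, 1, 0, 1, 2, 1, 1, 2]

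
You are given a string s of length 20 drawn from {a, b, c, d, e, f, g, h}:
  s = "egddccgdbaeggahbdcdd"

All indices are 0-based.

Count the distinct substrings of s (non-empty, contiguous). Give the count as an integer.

rank→(start, suffix):
  0 → (9, 'aeggahbdcdd')
  1 → (13, 'ahbdcdd')
  2 → (8, 'baeggahbdcdd')
  3 → (15, 'bdcdd')
  4 → (4, 'ccgdbaeggahbdcdd')
  5 → (17, 'cdd')
  6 → (5, 'cgdbaeggahbdcdd')
  7 → (19, 'd')
  8 → (7, 'dbaeggahbdcdd')
  9 → (3, 'dccgdbaeggahbdcdd')
  10 → (16, 'dcdd')
  11 → (18, 'dd')
  12 → (2, 'ddccgdbaeggahbdcdd')
  13 → (0, 'egddccgdbaeggahbdcdd')
  14 → (10, 'eggahbdcdd')
  15 → (12, 'gahbdcdd')
  16 → (6, 'gdbaeggahbdcdd')
  17 → (1, 'gddccgdbaeggahbdcdd')
  18 → (11, 'ggahbdcdd')
  19 → (14, 'hbdcdd')

SA = [9, 13, 8, 15, 4, 17, 5, 19, 7, 3, 16, 18, 2, 0, 10, 12, 6, 1, 11, 14]
rank  pair      lcp
   1  s[9:],s[13:]  1  'a'
   2  s[13:],s[8:]  0  ''
   3  s[8:],s[15:]  1  'b'
   4  s[15:],s[4:]  0  ''
   5  s[4:],s[17:]  1  'c'
   6  s[17:],s[5:]  1  'c'
   7  s[5:],s[19:]  0  ''
   8  s[19:],s[7:]  1  'd'
   9  s[7:],s[3:]  1  'd'
  10  s[3:],s[16:]  2  'dc'
  11  s[16:],s[18:]  1  'd'
  12  s[18:],s[2:]  2  'dd'
  13  s[2:],s[0:]  0  ''
  14  s[0:],s[10:]  2  'eg'
  15  s[10:],s[12:]  0  ''
  16  s[12:],s[6:]  1  'g'
  17  s[6:],s[1:]  2  'gd'
  18  s[1:],s[11:]  1  'g'
  19  s[11:],s[14:]  0  ''

n(n+1)/2 = 20·21/2 = 210
Σ LCP = 0 + 1 + 0 + 1 + 0 + 1 + 1 + 0 + 1 + 1 + 2 + 1 + 2 + 0 + 2 + 0 + 1 + 2 + 1 + 0 = 17
distinct = 210 − 17 = 193

193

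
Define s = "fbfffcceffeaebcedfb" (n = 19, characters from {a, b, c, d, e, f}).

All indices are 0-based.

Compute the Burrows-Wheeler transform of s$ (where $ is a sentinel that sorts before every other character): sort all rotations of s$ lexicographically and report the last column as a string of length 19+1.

rank  rotation              last
    0  $fbfffcceffeaebcedfb  b
    1  aebcedfb$fbfffcceffe  e
    2  b$fbfffcceffeaebcedf  f
    3  bcedfb$fbfffcceffeae  e
    4  bfffcceffeaebcedfb$f  f
    5  cceffeaebcedfb$fbfff  f
    6  cedfb$fbfffcceffeaeb  b
    7  ceffeaebcedfb$fbfffc  c
    8  dfb$fbfffcceffeaebce  e
    9  eaebcedfb$fbfffcceff  f
   10  ebcedfb$fbfffcceffea  a
   11  edfb$fbfffcceffeaebc  c
   12  effeaebcedfb$fbfffcc  c
   13  fb$fbfffcceffeaebced  d
   14  fbfffcceffeaebcedfb$  $
   15  fcceffeaebcedfb$fbff  f
   16  feaebcedfb$fbfffccef  f
   17  ffcceffeaebcedfb$fbf  f
   18  ffeaebcedfb$fbfffcce  e
   19  fffcceffeaebcedfb$fb  b

befeffbcefaccd$fffeb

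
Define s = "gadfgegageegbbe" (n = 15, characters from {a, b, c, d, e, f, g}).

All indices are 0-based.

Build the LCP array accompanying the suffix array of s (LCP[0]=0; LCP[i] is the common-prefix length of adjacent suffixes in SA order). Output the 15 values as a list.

rank | idx | suffix
   0 |   1 | adfgegageegbbe
   1 |   7 | ageegbbe
   2 |  12 | bbe
   3 |  13 | be
   4 |   2 | dfgegageegbbe
   5 |  14 | e
   6 |   9 | eegbbe
   7 |   5 | egageegbbe
   8 |  10 | egbbe
   9 |   3 | fgegageegbbe
  10 |   0 | gadfgegageegbbe
  11 |   6 | gageegbbe
  12 |  11 | gbbe
  13 |   8 | geegbbe
  14 |   4 | gegageegbbe

SA = [1, 7, 12, 13, 2, 14, 9, 5, 10, 3, 0, 6, 11, 8, 4]
rank  pair      lcp
   1  s[1:],s[7:]  1  'a'
   2  s[7:],s[12:]  0  ''
   3  s[12:],s[13:]  1  'b'
   4  s[13:],s[2:]  0  ''
   5  s[2:],s[14:]  0  ''
   6  s[14:],s[9:]  1  'e'
   7  s[9:],s[5:]  1  'e'
   8  s[5:],s[10:]  2  'eg'
   9  s[10:],s[3:]  0  ''
  10  s[3:],s[0:]  0  ''
  11  s[0:],s[6:]  2  'ga'
  12  s[6:],s[11:]  1  'g'
  13  s[11:],s[8:]  1  'g'
  14  s[8:],s[4:]  2  'ge'

[0, 1, 0, 1, 0, 0, 1, 1, 2, 0, 0, 2, 1, 1, 2]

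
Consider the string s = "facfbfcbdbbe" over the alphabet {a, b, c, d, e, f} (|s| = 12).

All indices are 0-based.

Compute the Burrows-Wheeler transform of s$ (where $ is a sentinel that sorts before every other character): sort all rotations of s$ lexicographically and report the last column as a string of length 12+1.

rank  rotation       last
    0  $facfbfcbdbbe  e
    1  acfbfcbdbbe$f  f
    2  bbe$facfbfcbd  d
    3  bdbbe$facfbfc  c
    4  be$facfbfcbdb  b
    5  bfcbdbbe$facf  f
    6  cbdbbe$facfbf  f
    7  cfbfcbdbbe$fa  a
    8  dbbe$facfbfcb  b
    9  e$facfbfcbdbb  b
   10  facfbfcbdbbe$  $
   11  fbfcbdbbe$fac  c
   12  fcbdbbe$facfb  b

efdcbffabb$cb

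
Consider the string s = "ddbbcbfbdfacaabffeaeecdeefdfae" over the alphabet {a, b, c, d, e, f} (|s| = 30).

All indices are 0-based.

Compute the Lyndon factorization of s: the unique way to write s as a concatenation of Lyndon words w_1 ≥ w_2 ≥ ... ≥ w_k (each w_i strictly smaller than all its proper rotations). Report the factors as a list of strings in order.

["d", "d", "bbcbfbdf", "ac", "aabffeaeecdeefdfae"]

emit factor 1: 'd' (i=0, period=1)
emit factor 2: 'd' (i=1, period=1)
emit factor 3: 'bbcbfbdf' (i=2, period=8)
emit factor 4: 'ac' (i=10, period=2)
emit factor 5: 'aabffeaeecdeefdfae' (i=12, period=18)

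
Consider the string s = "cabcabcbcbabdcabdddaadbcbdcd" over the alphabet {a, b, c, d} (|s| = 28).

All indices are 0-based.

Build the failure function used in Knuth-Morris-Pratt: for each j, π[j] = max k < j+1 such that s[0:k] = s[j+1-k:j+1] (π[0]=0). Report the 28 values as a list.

[0, 0, 0, 1, 2, 3, 4, 0, 1, 0, 0, 0, 0, 1, 2, 3, 0, 0, 0, 0, 0, 0, 0, 1, 0, 0, 1, 0]

π[0] = 0
j=1 s[j]='a': π[1]=0 (border '')
j=2 s[j]='b': π[2]=0 (border '')
j=3 s[j]='c': π[3]=1 (border 'c')
j=4 s[j]='a': π[4]=2 (border 'ca')
j=5 s[j]='b': π[5]=3 (border 'cab')
j=6 s[j]='c': π[6]=4 (border 'cabc')
j=7 s[j]='b': k: 4→1→0; π[7]=0 (border '')
j=8 s[j]='c': π[8]=1 (border 'c')
j=9 s[j]='b': k: 1→0; π[9]=0 (border '')
j=10 s[j]='a': π[10]=0 (border '')
j=11 s[j]='b': π[11]=0 (border '')
j=12 s[j]='d': π[12]=0 (border '')
j=13 s[j]='c': π[13]=1 (border 'c')
j=14 s[j]='a': π[14]=2 (border 'ca')
j=15 s[j]='b': π[15]=3 (border 'cab')
j=16 s[j]='d': k: 3→0; π[16]=0 (border '')
j=17 s[j]='d': π[17]=0 (border '')
j=18 s[j]='d': π[18]=0 (border '')
j=19 s[j]='a': π[19]=0 (border '')
j=20 s[j]='a': π[20]=0 (border '')
j=21 s[j]='d': π[21]=0 (border '')
j=22 s[j]='b': π[22]=0 (border '')
j=23 s[j]='c': π[23]=1 (border 'c')
j=24 s[j]='b': k: 1→0; π[24]=0 (border '')
j=25 s[j]='d': π[25]=0 (border '')
j=26 s[j]='c': π[26]=1 (border 'c')
j=27 s[j]='d': k: 1→0; π[27]=0 (border '')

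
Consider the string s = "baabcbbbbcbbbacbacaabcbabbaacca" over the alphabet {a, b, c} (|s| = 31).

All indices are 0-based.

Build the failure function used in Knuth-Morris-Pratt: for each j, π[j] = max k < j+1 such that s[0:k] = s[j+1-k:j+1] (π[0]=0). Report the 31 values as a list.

[0, 0, 0, 1, 0, 1, 1, 1, 1, 0, 1, 1, 1, 2, 0, 1, 2, 0, 0, 0, 1, 0, 1, 2, 1, 1, 2, 3, 0, 0, 0]

π[0] = 0
j=1 s[j]='a': π[1]=0 (border '')
j=2 s[j]='a': π[2]=0 (border '')
j=3 s[j]='b': π[3]=1 (border 'b')
j=4 s[j]='c': k: 1→0; π[4]=0 (border '')
j=5 s[j]='b': π[5]=1 (border 'b')
j=6 s[j]='b': k: 1→0; π[6]=1 (border 'b')
j=7 s[j]='b': k: 1→0; π[7]=1 (border 'b')
j=8 s[j]='b': k: 1→0; π[8]=1 (border 'b')
j=9 s[j]='c': k: 1→0; π[9]=0 (border '')
j=10 s[j]='b': π[10]=1 (border 'b')
j=11 s[j]='b': k: 1→0; π[11]=1 (border 'b')
j=12 s[j]='b': k: 1→0; π[12]=1 (border 'b')
j=13 s[j]='a': π[13]=2 (border 'ba')
j=14 s[j]='c': k: 2→0; π[14]=0 (border '')
j=15 s[j]='b': π[15]=1 (border 'b')
j=16 s[j]='a': π[16]=2 (border 'ba')
j=17 s[j]='c': k: 2→0; π[17]=0 (border '')
j=18 s[j]='a': π[18]=0 (border '')
j=19 s[j]='a': π[19]=0 (border '')
j=20 s[j]='b': π[20]=1 (border 'b')
j=21 s[j]='c': k: 1→0; π[21]=0 (border '')
j=22 s[j]='b': π[22]=1 (border 'b')
j=23 s[j]='a': π[23]=2 (border 'ba')
j=24 s[j]='b': k: 2→0; π[24]=1 (border 'b')
j=25 s[j]='b': k: 1→0; π[25]=1 (border 'b')
j=26 s[j]='a': π[26]=2 (border 'ba')
j=27 s[j]='a': π[27]=3 (border 'baa')
j=28 s[j]='c': k: 3→0; π[28]=0 (border '')
j=29 s[j]='c': π[29]=0 (border '')
j=30 s[j]='a': π[30]=0 (border '')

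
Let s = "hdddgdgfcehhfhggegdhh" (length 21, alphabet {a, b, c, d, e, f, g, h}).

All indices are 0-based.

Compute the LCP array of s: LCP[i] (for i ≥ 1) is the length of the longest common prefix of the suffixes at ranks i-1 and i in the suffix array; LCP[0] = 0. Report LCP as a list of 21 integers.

rank | idx | suffix
   0 |   8 | cehhfhggegdhh
   1 |   1 | dddgdgfcehhfhggegdhh
   2 |   2 | ddgdgfcehhfhggegdhh
   3 |   3 | dgdgfcehhfhggegdhh
   4 |   5 | dgfcehhfhggegdhh
   5 |  18 | dhh
   6 |  16 | egdhh
   7 |   9 | ehhfhggegdhh
   8 |   7 | fcehhfhggegdhh
   9 |  12 | fhggegdhh
  10 |   4 | gdgfcehhfhggegdhh
  11 |  17 | gdhh
  12 |  15 | gegdhh
  13 |   6 | gfcehhfhggegdhh
  14 |  14 | ggegdhh
  15 |  20 | h
  16 |   0 | hdddgdgfcehhfhggegdhh
  17 |  11 | hfhggegdhh
  18 |  13 | hggegdhh
  19 |  19 | hh
  20 |  10 | hhfhggegdhh

SA = [8, 1, 2, 3, 5, 18, 16, 9, 7, 12, 4, 17, 15, 6, 14, 20, 0, 11, 13, 19, 10]
rank  pair      lcp
   1  s[8:],s[1:]  0  ''
   2  s[1:],s[2:]  2  'dd'
   3  s[2:],s[3:]  1  'd'
   4  s[3:],s[5:]  2  'dg'
   5  s[5:],s[18:]  1  'd'
   6  s[18:],s[16:]  0  ''
   7  s[16:],s[9:]  1  'e'
   8  s[9:],s[7:]  0  ''
   9  s[7:],s[12:]  1  'f'
  10  s[12:],s[4:]  0  ''
  11  s[4:],s[17:]  2  'gd'
  12  s[17:],s[15:]  1  'g'
  13  s[15:],s[6:]  1  'g'
  14  s[6:],s[14:]  1  'g'
  15  s[14:],s[20:]  0  ''
  16  s[20:],s[0:]  1  'h'
  17  s[0:],s[11:]  1  'h'
  18  s[11:],s[13:]  1  'h'
  19  s[13:],s[19:]  1  'h'
  20  s[19:],s[10:]  2  'hh'

[0, 0, 2, 1, 2, 1, 0, 1, 0, 1, 0, 2, 1, 1, 1, 0, 1, 1, 1, 1, 2]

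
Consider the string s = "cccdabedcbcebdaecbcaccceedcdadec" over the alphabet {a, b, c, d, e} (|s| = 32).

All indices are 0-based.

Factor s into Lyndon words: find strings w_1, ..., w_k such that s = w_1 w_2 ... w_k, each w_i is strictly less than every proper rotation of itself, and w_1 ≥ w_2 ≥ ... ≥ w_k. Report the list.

emit factor 1: 'cccd' (i=0, period=4)
emit factor 2: 'abedcbcebdaecbcaccceedcdadec' (i=4, period=28)

["cccd", "abedcbcebdaecbcaccceedcdadec"]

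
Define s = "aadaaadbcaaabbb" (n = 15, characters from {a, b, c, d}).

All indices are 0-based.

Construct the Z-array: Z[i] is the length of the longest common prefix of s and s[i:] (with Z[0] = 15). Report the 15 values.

[15, 1, 0, 2, 3, 1, 0, 0, 0, 2, 2, 1, 0, 0, 0]

Z[0]=15
i=1: i≥r, start 0; Z[1]=1 extend→box=[1,2)
i=2: i≥r, start 0; Z[2]=0
i=3: i≥r, start 0; Z[3]=2 extend→box=[3,5)
i=4: min(r-i=1, Z[1]=1)=1; Z[4]=3 extend→box=[4,7)
i=5: min(r-i=2, Z[1]=1)=1; Z[5]=1
i=6: min(r-i=1, Z[2]=0)=0; Z[6]=0
i=7: i≥r, start 0; Z[7]=0
i=8: i≥r, start 0; Z[8]=0
i=9: i≥r, start 0; Z[9]=2 extend→box=[9,11)
i=10: min(r-i=1, Z[1]=1)=1; Z[10]=2 extend→box=[10,12)
i=11: min(r-i=1, Z[1]=1)=1; Z[11]=1
i=12: i≥r, start 0; Z[12]=0
i=13: i≥r, start 0; Z[13]=0
i=14: i≥r, start 0; Z[14]=0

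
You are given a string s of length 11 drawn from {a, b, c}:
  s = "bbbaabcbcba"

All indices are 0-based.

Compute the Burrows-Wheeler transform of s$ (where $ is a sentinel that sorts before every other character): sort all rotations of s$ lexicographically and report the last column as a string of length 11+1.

rank  rotation      last
    0  $bbbaabcbcba  a
    1  a$bbbaabcbcb  b
    2  aabcbcba$bbb  b
    3  abcbcba$bbba  a
    4  ba$bbbaabcbc  c
    5  baabcbcba$bb  b
    6  bbaabcbcba$b  b
    7  bbbaabcbcba$  $
    8  bcba$bbbaabc  c
    9  bcbcba$bbbaa  a
   10  cba$bbbaabcb  b
   11  cbcba$bbbaab  b

abbacbb$cabb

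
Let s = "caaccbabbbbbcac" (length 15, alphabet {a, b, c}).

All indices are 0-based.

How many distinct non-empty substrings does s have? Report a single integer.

100

rank→(start, suffix):
  0 → (1, 'aaccbabbbbbcac')
  1 → (6, 'abbbbbcac')
  2 → (13, 'ac')
  3 → (2, 'accbabbbbbcac')
  4 → (5, 'babbbbbcac')
  5 → (7, 'bbbbbcac')
  6 → (8, 'bbbbcac')
  7 → (9, 'bbbcac')
  8 → (10, 'bbcac')
  9 → (11, 'bcac')
  10 → (14, 'c')
  11 → (0, 'caaccbabbbbbcac')
  12 → (12, 'cac')
  13 → (4, 'cbabbbbbcac')
  14 → (3, 'ccbabbbbbcac')

SA = [1, 6, 13, 2, 5, 7, 8, 9, 10, 11, 14, 0, 12, 4, 3]
i: (SA[i-1],SA[i]) lcp shared
  1: (1,6) 1 'a'
  2: (6,13) 1 'a'
  3: (13,2) 2 'ac'
  4: (2,5) 0 ''
  5: (5,7) 1 'b'
  6: (7,8) 4 'bbbb'
  7: (8,9) 3 'bbb'
  8: (9,10) 2 'bb'
  9: (10,11) 1 'b'
  10: (11,14) 0 ''
  11: (14,0) 1 'c'
  12: (0,12) 2 'ca'
  13: (12,4) 1 'c'
  14: (4,3) 1 'c'

n(n+1)/2 = 15·16/2 = 120
Σ LCP = 0 + 1 + 1 + 2 + 0 + 1 + 4 + 3 + 2 + 1 + 0 + 1 + 2 + 1 + 1 = 20
distinct = 120 − 20 = 100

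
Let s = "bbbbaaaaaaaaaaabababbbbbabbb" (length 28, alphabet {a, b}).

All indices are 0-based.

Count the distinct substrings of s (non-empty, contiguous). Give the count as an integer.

303

rank | idx | suffix
   0 |   4 | aaaaaaaaaaabababbbbbabbb
   1 |   5 | aaaaaaaaaabababbbbbabbb
   2 |   6 | aaaaaaaaabababbbbbabbb
   3 |   7 | aaaaaaaabababbbbbabbb
   4 |   8 | aaaaaaabababbbbbabbb
   5 |   9 | aaaaaabababbbbbabbb
   6 |  10 | aaaaabababbbbbabbb
   7 |  11 | aaaabababbbbbabbb
   8 |  12 | aaabababbbbbabbb
   9 |  13 | aabababbbbbabbb
  10 |  14 | abababbbbbabbb
  11 |  16 | ababbbbbabbb
  12 |  24 | abbb
  13 |  18 | abbbbbabbb
  14 |  27 | b
  15 |   3 | baaaaaaaaaaabababbbbbabbb
  16 |  15 | bababbbbbabbb
  17 |  23 | babbb
  18 |  17 | babbbbbabbb
  19 |  26 | bb
  20 |   2 | bbaaaaaaaaaaabababbbbbabbb
  21 |  22 | bbabbb
  22 |  25 | bbb
  23 |   1 | bbbaaaaaaaaaaabababbbbbabbb
  24 |  21 | bbbabbb
  25 |   0 | bbbbaaaaaaaaaaabababbbbbabbb
  26 |  20 | bbbbabbb
  27 |  19 | bbbbbabbb

SA = [4, 5, 6, 7, 8, 9, 10, 11, 12, 13, 14, 16, 24, 18, 27, 3, 15, 23, 17, 26, 2, 22, 25, 1, 21, 0, 20, 19]
i: (SA[i-1],SA[i]) lcp shared
  1: (4,5) 10 'aaaaaaaaaa'
  2: (5,6) 9 'aaaaaaaaa'
  3: (6,7) 8 'aaaaaaaa'
  4: (7,8) 7 'aaaaaaa'
  5: (8,9) 6 'aaaaaa'
  6: (9,10) 5 'aaaaa'
  7: (10,11) 4 'aaaa'
  8: (11,12) 3 'aaa'
  9: (12,13) 2 'aa'
  10: (13,14) 1 'a'
  11: (14,16) 4 'abab'
  12: (16,24) 2 'ab'
  13: (24,18) 4 'abbb'
  14: (18,27) 0 ''
  15: (27,3) 1 'b'
  16: (3,15) 2 'ba'
  17: (15,23) 3 'bab'
  18: (23,17) 5 'babbb'
  19: (17,26) 1 'b'
  20: (26,2) 2 'bb'
  21: (2,22) 3 'bba'
  22: (22,25) 2 'bb'
  23: (25,1) 3 'bbb'
  24: (1,21) 4 'bbba'
  25: (21,0) 3 'bbb'
  26: (0,20) 5 'bbbba'
  27: (20,19) 4 'bbbb'

n(n+1)/2 = 28·29/2 = 406
Σ LCP = 0 + 10 + 9 + 8 + 7 + 6 + 5 + 4 + 3 + 2 + 1 + 4 + 2 + 4 + 0 + 1 + 2 + 3 + 5 + 1 + 2 + 3 + 2 + 3 + 4 + 3 + 5 + 4 = 103
distinct = 406 − 103 = 303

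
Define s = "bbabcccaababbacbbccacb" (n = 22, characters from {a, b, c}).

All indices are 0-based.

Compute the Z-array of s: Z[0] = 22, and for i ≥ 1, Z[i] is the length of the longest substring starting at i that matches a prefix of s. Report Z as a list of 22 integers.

[22, 1, 0, 1, 0, 0, 0, 0, 0, 1, 0, 3, 1, 0, 0, 2, 1, 0, 0, 0, 0, 1]

Z[0]=22
i=1: fresh scan; Z[1]=1 grow→box=[1,2)
i=2: fresh scan; Z[2]=0
i=3: fresh scan; Z[3]=1 grow→box=[3,4)
i=4: fresh scan; Z[4]=0
i=5: fresh scan; Z[5]=0
i=6: fresh scan; Z[6]=0
i=7: fresh scan; Z[7]=0
i=8: fresh scan; Z[8]=0
i=9: fresh scan; Z[9]=1 grow→box=[9,10)
i=10: fresh scan; Z[10]=0
i=11: fresh scan; Z[11]=3 grow→box=[11,14)
i=12: min(r-i=2, Z[1]=1)=1; Z[12]=1
i=13: min(r-i=1, Z[2]=0)=0; Z[13]=0
i=14: fresh scan; Z[14]=0
i=15: fresh scan; Z[15]=2 grow→box=[15,17)
i=16: min(r-i=1, Z[1]=1)=1; Z[16]=1
i=17: fresh scan; Z[17]=0
i=18: fresh scan; Z[18]=0
i=19: fresh scan; Z[19]=0
i=20: fresh scan; Z[20]=0
i=21: fresh scan; Z[21]=1 grow→box=[21,22)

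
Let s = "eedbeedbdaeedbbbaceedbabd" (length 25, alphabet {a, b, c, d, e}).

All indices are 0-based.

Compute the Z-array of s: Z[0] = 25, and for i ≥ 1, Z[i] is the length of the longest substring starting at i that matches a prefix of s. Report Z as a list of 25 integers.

[25, 1, 0, 0, 4, 1, 0, 0, 0, 0, 4, 1, 0, 0, 0, 0, 0, 0, 4, 1, 0, 0, 0, 0, 0]

Z[0]=25
i=1: i≥r, start 0; Z[1]=1 grow→box=[1,2)
i=2: i≥r, start 0; Z[2]=0
i=3: i≥r, start 0; Z[3]=0
i=4: i≥r, start 0; Z[4]=4 grow→box=[4,8)
i=5: min(r-i=3, Z[1]=1)=1; Z[5]=1
i=6: min(r-i=2, Z[2]=0)=0; Z[6]=0
i=7: min(r-i=1, Z[3]=0)=0; Z[7]=0
i=8: i≥r, start 0; Z[8]=0
i=9: i≥r, start 0; Z[9]=0
i=10: i≥r, start 0; Z[10]=4 grow→box=[10,14)
i=11: min(r-i=3, Z[1]=1)=1; Z[11]=1
i=12: min(r-i=2, Z[2]=0)=0; Z[12]=0
i=13: min(r-i=1, Z[3]=0)=0; Z[13]=0
i=14: i≥r, start 0; Z[14]=0
i=15: i≥r, start 0; Z[15]=0
i=16: i≥r, start 0; Z[16]=0
i=17: i≥r, start 0; Z[17]=0
i=18: i≥r, start 0; Z[18]=4 grow→box=[18,22)
i=19: min(r-i=3, Z[1]=1)=1; Z[19]=1
i=20: min(r-i=2, Z[2]=0)=0; Z[20]=0
i=21: min(r-i=1, Z[3]=0)=0; Z[21]=0
i=22: i≥r, start 0; Z[22]=0
i=23: i≥r, start 0; Z[23]=0
i=24: i≥r, start 0; Z[24]=0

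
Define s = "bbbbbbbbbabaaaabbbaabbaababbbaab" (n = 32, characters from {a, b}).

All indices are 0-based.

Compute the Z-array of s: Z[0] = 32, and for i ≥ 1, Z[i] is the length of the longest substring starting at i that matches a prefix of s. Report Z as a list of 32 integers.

Z[0]=32
i=1: outside box; Z[1]=8 grow→box=[1,9)
i=2: min(r-i=7, Z[1]=8)=7; Z[2]=7
i=3: min(r-i=6, Z[2]=7)=6; Z[3]=6
i=4: min(r-i=5, Z[3]=6)=5; Z[4]=5
i=5: min(r-i=4, Z[4]=5)=4; Z[5]=4
i=6: min(r-i=3, Z[5]=4)=3; Z[6]=3
i=7: min(r-i=2, Z[6]=3)=2; Z[7]=2
i=8: min(r-i=1, Z[7]=2)=1; Z[8]=1
i=9: outside box; Z[9]=0
i=10: outside box; Z[10]=1 grow→box=[10,11)
i=11: outside box; Z[11]=0
i=12: outside box; Z[12]=0
i=13: outside box; Z[13]=0
i=14: outside box; Z[14]=0
i=15: outside box; Z[15]=3 grow→box=[15,18)
i=16: min(r-i=2, Z[1]=8)=2; Z[16]=2
i=17: min(r-i=1, Z[2]=7)=1; Z[17]=1
i=18: outside box; Z[18]=0
i=19: outside box; Z[19]=0
i=20: outside box; Z[20]=2 grow→box=[20,22)
i=21: min(r-i=1, Z[1]=8)=1; Z[21]=1
i=22: outside box; Z[22]=0
i=23: outside box; Z[23]=0
i=24: outside box; Z[24]=1 grow→box=[24,25)
i=25: outside box; Z[25]=0
i=26: outside box; Z[26]=3 grow→box=[26,29)
i=27: min(r-i=2, Z[1]=8)=2; Z[27]=2
i=28: min(r-i=1, Z[2]=7)=1; Z[28]=1
i=29: outside box; Z[29]=0
i=30: outside box; Z[30]=0
i=31: outside box; Z[31]=1 grow→box=[31,32)

[32, 8, 7, 6, 5, 4, 3, 2, 1, 0, 1, 0, 0, 0, 0, 3, 2, 1, 0, 0, 2, 1, 0, 0, 1, 0, 3, 2, 1, 0, 0, 1]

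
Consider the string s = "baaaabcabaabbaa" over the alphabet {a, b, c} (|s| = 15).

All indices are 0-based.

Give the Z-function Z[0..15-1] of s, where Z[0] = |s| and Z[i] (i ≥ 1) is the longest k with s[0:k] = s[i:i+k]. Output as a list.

[15, 0, 0, 0, 0, 1, 0, 0, 3, 0, 0, 1, 3, 0, 0]

Z[0]=15
i=1: fresh scan; Z[1]=0
i=2: fresh scan; Z[2]=0
i=3: fresh scan; Z[3]=0
i=4: fresh scan; Z[4]=0
i=5: fresh scan; Z[5]=1 scan→box=[5,6)
i=6: fresh scan; Z[6]=0
i=7: fresh scan; Z[7]=0
i=8: fresh scan; Z[8]=3 scan→box=[8,11)
i=9: min(r-i=2, Z[1]=0)=0; Z[9]=0
i=10: min(r-i=1, Z[2]=0)=0; Z[10]=0
i=11: fresh scan; Z[11]=1 scan→box=[11,12)
i=12: fresh scan; Z[12]=3 scan→box=[12,15)
i=13: min(r-i=2, Z[1]=0)=0; Z[13]=0
i=14: min(r-i=1, Z[2]=0)=0; Z[14]=0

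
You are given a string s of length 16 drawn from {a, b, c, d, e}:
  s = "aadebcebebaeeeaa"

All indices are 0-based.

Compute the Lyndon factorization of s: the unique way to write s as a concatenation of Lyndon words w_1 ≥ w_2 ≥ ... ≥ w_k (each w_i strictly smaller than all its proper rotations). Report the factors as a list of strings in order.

["aadebcebebaeee", "a", "a"]

emit factor 1: 'aadebcebebaeee' (i=0, period=14)
emit factor 2: 'a' (i=14, period=1)
emit factor 3: 'a' (i=15, period=1)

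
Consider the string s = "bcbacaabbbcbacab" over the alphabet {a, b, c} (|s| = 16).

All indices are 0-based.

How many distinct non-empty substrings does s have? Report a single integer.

106

rank | idx | suffix
   0 |   5 | aabbbcbacab
   1 |  14 | ab
   2 |   6 | abbbcbacab
   3 |   3 | acaabbbcbacab
   4 |  12 | acab
   5 |  15 | b
   6 |   2 | bacaabbbcbacab
   7 |  11 | bacab
   8 |   7 | bbbcbacab
   9 |   8 | bbcbacab
  10 |   0 | bcbacaabbbcbacab
  11 |   9 | bcbacab
  12 |   4 | caabbbcbacab
  13 |  13 | cab
  14 |   1 | cbacaabbbcbacab
  15 |  10 | cbacab

SA = [5, 14, 6, 3, 12, 15, 2, 11, 7, 8, 0, 9, 4, 13, 1, 10]
[i] adj suffixes → lcp
  [1] 5/14 → 1 ('a')
  [2] 14/6 → 2 ('ab')
  [3] 6/3 → 1 ('a')
  [4] 3/12 → 3 ('aca')
  [5] 12/15 → 0 ('')
  [6] 15/2 → 1 ('b')
  [7] 2/11 → 4 ('baca')
  [8] 11/7 → 1 ('b')
  [9] 7/8 → 2 ('bb')
  [10] 8/0 → 1 ('b')
  [11] 0/9 → 6 ('bcbaca')
  [12] 9/4 → 0 ('')
  [13] 4/13 → 2 ('ca')
  [14] 13/1 → 1 ('c')
  [15] 1/10 → 5 ('cbaca')

n(n+1)/2 = 16·17/2 = 136
Σ LCP = 0 + 1 + 2 + 1 + 3 + 0 + 1 + 4 + 1 + 2 + 1 + 6 + 0 + 2 + 1 + 5 = 30
distinct = 136 − 30 = 106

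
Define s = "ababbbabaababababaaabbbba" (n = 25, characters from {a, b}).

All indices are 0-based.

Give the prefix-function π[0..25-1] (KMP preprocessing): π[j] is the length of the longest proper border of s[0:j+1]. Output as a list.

π[0] = 0
j=1 s[j]='b': π[1]=0 (border '')
j=2 s[j]='a': π[2]=1 (border 'a')
j=3 s[j]='b': π[3]=2 (border 'ab')
j=4 s[j]='b': k: 2→0; π[4]=0 (border '')
j=5 s[j]='b': π[5]=0 (border '')
j=6 s[j]='a': π[6]=1 (border 'a')
j=7 s[j]='b': π[7]=2 (border 'ab')
j=8 s[j]='a': π[8]=3 (border 'aba')
j=9 s[j]='a': k: 3→1→0; π[9]=1 (border 'a')
j=10 s[j]='b': π[10]=2 (border 'ab')
j=11 s[j]='a': π[11]=3 (border 'aba')
j=12 s[j]='b': π[12]=4 (border 'abab')
j=13 s[j]='a': k: 4→2; π[13]=3 (border 'aba')
j=14 s[j]='b': π[14]=4 (border 'abab')
j=15 s[j]='a': k: 4→2; π[15]=3 (border 'aba')
j=16 s[j]='b': π[16]=4 (border 'abab')
j=17 s[j]='a': k: 4→2; π[17]=3 (border 'aba')
j=18 s[j]='a': k: 3→1→0; π[18]=1 (border 'a')
j=19 s[j]='a': k: 1→0; π[19]=1 (border 'a')
j=20 s[j]='b': π[20]=2 (border 'ab')
j=21 s[j]='b': k: 2→0; π[21]=0 (border '')
j=22 s[j]='b': π[22]=0 (border '')
j=23 s[j]='b': π[23]=0 (border '')
j=24 s[j]='a': π[24]=1 (border 'a')

[0, 0, 1, 2, 0, 0, 1, 2, 3, 1, 2, 3, 4, 3, 4, 3, 4, 3, 1, 1, 2, 0, 0, 0, 1]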